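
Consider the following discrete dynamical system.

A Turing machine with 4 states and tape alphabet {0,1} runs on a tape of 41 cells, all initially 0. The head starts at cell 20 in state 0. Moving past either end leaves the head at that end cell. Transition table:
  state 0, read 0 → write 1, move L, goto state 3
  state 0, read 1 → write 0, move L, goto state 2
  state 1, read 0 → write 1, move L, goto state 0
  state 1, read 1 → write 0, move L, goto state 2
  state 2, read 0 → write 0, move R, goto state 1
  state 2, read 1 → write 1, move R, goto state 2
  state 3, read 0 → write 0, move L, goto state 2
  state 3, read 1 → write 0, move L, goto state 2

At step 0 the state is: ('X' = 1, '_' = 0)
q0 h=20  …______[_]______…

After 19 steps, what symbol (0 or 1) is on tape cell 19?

1

t=0: q0 h=20  …______[_]______…
t=1: q3 h=19  …______[_]X_____…
t=2: q2 h=18  …______[_]_X____…
t=3: q1 h=19  …______[_]X_____…
t=4: q0 h=18  …______[_]XX____…
t=5: q3 h=17  …______[_]XXX___…
t=6: q2 h=16  …______[_]_XXX__…
t=7: q1 h=17  …______[_]XXX___…
t=8: q0 h=16  …______[_]XXXX__…
t=9: q3 h=15  …______[_]XXXXX_…
t=10: q2 h=14  …______[_]_XXXXX…
t=11: q1 h=15  …______[_]XXXXX_…
t=12: q0 h=14  …______[_]XXXXXX…
t=13: q3 h=13  …______[_]XXXXXX…
t=14: q2 h=12  …______[_]_XXXXX…
t=15: q1 h=13  …______[_]XXXXXX…
t=16: q0 h=12  …______[_]XXXXXX…
t=17: q3 h=11  …______[_]XXXXXX…
t=18: q2 h=10  …______[_]_XXXXX…
t=19: q1 h=11  …______[_]XXXXXX…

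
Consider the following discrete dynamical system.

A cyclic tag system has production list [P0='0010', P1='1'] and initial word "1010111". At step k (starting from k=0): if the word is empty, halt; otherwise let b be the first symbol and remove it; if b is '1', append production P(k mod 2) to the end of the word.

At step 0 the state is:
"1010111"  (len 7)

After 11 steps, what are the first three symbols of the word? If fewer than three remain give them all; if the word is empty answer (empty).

[0] "1010111"  (len 7)
[1] "0101110010"  (len 10)
[2] "101110010"  (len 9)
[3] "011100100010"  (len 12)
[4] "11100100010"  (len 11)
[5] "11001000100010"  (len 14)
[6] "10010001000101"  (len 14)
[7] "00100010001010010"  (len 17)
[8] "0100010001010010"  (len 16)
[9] "100010001010010"  (len 15)
[10] "000100010100101"  (len 15)
[11] "00100010100101"  (len 14)

001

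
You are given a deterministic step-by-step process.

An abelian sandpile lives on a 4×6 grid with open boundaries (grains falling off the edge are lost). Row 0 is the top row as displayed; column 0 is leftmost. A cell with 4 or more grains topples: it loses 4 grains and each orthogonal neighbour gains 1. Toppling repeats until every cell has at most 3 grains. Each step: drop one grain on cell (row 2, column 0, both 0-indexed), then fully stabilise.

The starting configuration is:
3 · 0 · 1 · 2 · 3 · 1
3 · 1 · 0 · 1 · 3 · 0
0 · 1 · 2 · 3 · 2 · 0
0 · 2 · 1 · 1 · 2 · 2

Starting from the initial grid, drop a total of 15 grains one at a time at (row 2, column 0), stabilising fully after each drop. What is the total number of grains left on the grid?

t=0: 3 · 0 · 1 · 2 · 3 · 1
3 · 1 · 0 · 1 · 3 · 0
0 · 1 · 2 · 3 · 2 · 0
0 · 2 · 1 · 1 · 2 · 2
t=1: 3 · 0 · 1 · 2 · 3 · 1
3 · 1 · 0 · 1 · 3 · 0
1 · 1 · 2 · 3 · 2 · 0
0 · 2 · 1 · 1 · 2 · 2
t=2: 3 · 0 · 1 · 2 · 3 · 1
3 · 1 · 0 · 1 · 3 · 0
2 · 1 · 2 · 3 · 2 · 0
0 · 2 · 1 · 1 · 2 · 2
t=3: 3 · 0 · 1 · 2 · 3 · 1
3 · 1 · 0 · 1 · 3 · 0
3 · 1 · 2 · 3 · 2 · 0
0 · 2 · 1 · 1 · 2 · 2
t=4: 0 · 1 · 1 · 2 · 3 · 1
1 · 2 · 0 · 1 · 3 · 0
1 · 2 · 2 · 3 · 2 · 0
1 · 2 · 1 · 1 · 2 · 2
t=5: 0 · 1 · 1 · 2 · 3 · 1
1 · 2 · 0 · 1 · 3 · 0
2 · 2 · 2 · 3 · 2 · 0
1 · 2 · 1 · 1 · 2 · 2
t=6: 0 · 1 · 1 · 2 · 3 · 1
1 · 2 · 0 · 1 · 3 · 0
3 · 2 · 2 · 3 · 2 · 0
1 · 2 · 1 · 1 · 2 · 2
t=7: 0 · 1 · 1 · 2 · 3 · 1
2 · 2 · 0 · 1 · 3 · 0
0 · 3 · 2 · 3 · 2 · 0
2 · 2 · 1 · 1 · 2 · 2
t=8: 0 · 1 · 1 · 2 · 3 · 1
2 · 2 · 0 · 1 · 3 · 0
1 · 3 · 2 · 3 · 2 · 0
2 · 2 · 1 · 1 · 2 · 2
t=9: 0 · 1 · 1 · 2 · 3 · 1
2 · 2 · 0 · 1 · 3 · 0
2 · 3 · 2 · 3 · 2 · 0
2 · 2 · 1 · 1 · 2 · 2
t=10: 0 · 1 · 1 · 2 · 3 · 1
2 · 2 · 0 · 1 · 3 · 0
3 · 3 · 2 · 3 · 2 · 0
2 · 2 · 1 · 1 · 2 · 2
t=11: 0 · 1 · 1 · 2 · 3 · 1
3 · 3 · 0 · 1 · 3 · 0
1 · 0 · 3 · 3 · 2 · 0
3 · 3 · 1 · 1 · 2 · 2
t=12: 0 · 1 · 1 · 2 · 3 · 1
3 · 3 · 0 · 1 · 3 · 0
2 · 0 · 3 · 3 · 2 · 0
3 · 3 · 1 · 1 · 2 · 2
t=13: 0 · 1 · 1 · 2 · 3 · 1
3 · 3 · 0 · 1 · 3 · 0
3 · 0 · 3 · 3 · 2 · 0
3 · 3 · 1 · 1 · 2 · 2
t=14: 1 · 2 · 1 · 2 · 3 · 1
1 · 0 · 1 · 1 · 3 · 0
2 · 3 · 3 · 3 · 2 · 0
1 · 0 · 2 · 1 · 2 · 2
t=15: 1 · 2 · 1 · 2 · 3 · 1
1 · 0 · 1 · 1 · 3 · 0
3 · 3 · 3 · 3 · 2 · 0
1 · 0 · 2 · 1 · 2 · 2

38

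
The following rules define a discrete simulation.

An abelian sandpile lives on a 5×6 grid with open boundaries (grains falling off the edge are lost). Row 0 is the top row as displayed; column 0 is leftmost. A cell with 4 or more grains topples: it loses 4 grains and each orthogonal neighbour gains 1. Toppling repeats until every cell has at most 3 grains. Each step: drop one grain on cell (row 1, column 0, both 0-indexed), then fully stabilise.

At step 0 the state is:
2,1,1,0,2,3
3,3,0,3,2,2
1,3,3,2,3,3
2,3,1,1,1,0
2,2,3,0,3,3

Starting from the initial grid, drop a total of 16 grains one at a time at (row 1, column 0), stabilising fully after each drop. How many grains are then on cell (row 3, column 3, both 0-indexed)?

k=0  2,1,1,0,2,3
3,3,0,3,2,2
1,3,3,2,3,3
2,3,1,1,1,0
2,2,3,0,3,3
k=1  3,2,1,0,2,3
1,1,2,3,2,2
3,2,0,3,3,3
3,0,3,1,1,0
2,3,3,0,3,3
k=2  3,2,1,0,2,3
2,1,2,3,2,2
3,2,0,3,3,3
3,0,3,1,1,0
2,3,3,0,3,3
k=3  3,2,1,0,2,3
3,1,2,3,2,2
3,2,0,3,3,3
3,0,3,1,1,0
2,3,3,0,3,3
k=4  0,3,1,0,2,3
2,2,2,3,2,2
1,3,0,3,3,3
0,1,3,1,1,0
3,3,3,0,3,3
k=5  0,3,1,0,2,3
3,2,2,3,2,2
1,3,0,3,3,3
0,1,3,1,1,0
3,3,3,0,3,3
k=6  1,3,1,0,2,3
0,3,2,3,2,2
2,3,0,3,3,3
0,1,3,1,1,0
3,3,3,0,3,3
k=7  1,3,1,0,2,3
1,3,2,3,2,2
2,3,0,3,3,3
0,1,3,1,1,0
3,3,3,0,3,3
k=8  1,3,1,0,2,3
2,3,2,3,2,2
2,3,0,3,3,3
0,1,3,1,1,0
3,3,3,0,3,3
k=9  1,3,1,0,2,3
3,3,2,3,2,2
2,3,0,3,3,3
0,1,3,1,1,0
3,3,3,0,3,3
k=10  3,0,2,0,2,3
2,2,3,3,2,2
0,1,1,3,3,3
1,2,3,1,1,0
3,3,3,0,3,3
k=11  3,0,2,0,2,3
3,2,3,3,2,2
0,1,1,3,3,3
1,2,3,1,1,0
3,3,3,0,3,3
k=12  0,1,2,0,2,3
1,3,3,3,2,2
1,1,1,3,3,3
1,2,3,1,1,0
3,3,3,0,3,3
k=13  0,1,2,0,2,3
2,3,3,3,2,2
1,1,1,3,3,3
1,2,3,1,1,0
3,3,3,0,3,3
k=14  0,1,2,0,2,3
3,3,3,3,2,2
1,1,1,3,3,3
1,2,3,1,1,0
3,3,3,0,3,3
k=15  1,2,3,2,0,1
1,1,1,2,2,1
2,2,3,1,2,1
1,2,3,2,2,1
3,3,3,0,3,3
k=16  1,2,3,2,0,1
2,1,1,2,2,1
2,2,3,1,2,1
1,2,3,2,2,1
3,3,3,0,3,3

2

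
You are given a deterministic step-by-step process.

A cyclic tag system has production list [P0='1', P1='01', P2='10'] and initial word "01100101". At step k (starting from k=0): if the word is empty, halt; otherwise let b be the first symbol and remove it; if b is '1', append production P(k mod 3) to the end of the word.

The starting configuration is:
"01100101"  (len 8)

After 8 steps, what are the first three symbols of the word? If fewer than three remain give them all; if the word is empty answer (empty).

011

gen 0: "01100101"  (len 8)
gen 1: "1100101"  (len 7)
gen 2: "10010101"  (len 8)
gen 3: "001010110"  (len 9)
gen 4: "01010110"  (len 8)
gen 5: "1010110"  (len 7)
gen 6: "01011010"  (len 8)
gen 7: "1011010"  (len 7)
gen 8: "01101001"  (len 8)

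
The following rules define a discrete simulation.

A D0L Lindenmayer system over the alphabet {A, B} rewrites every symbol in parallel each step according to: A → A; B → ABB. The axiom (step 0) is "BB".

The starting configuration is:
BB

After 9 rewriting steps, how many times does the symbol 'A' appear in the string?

1022

[0] BB
[1] ABBABB
[2] AABBABBAABBABB
[3] AAABBABBAABBABBAAABBABBAABBABB
[4] AAAABBABBAABBABBAAABBABBAABBABBAAAABBABBAABBABBAAABBABBAABBABB
[5] AAAAABBABBAABBABBAAABBABBAABBABBAAAABBABBAABBABBAAABBABBAA…BBABBAABBABBAAABBABBAABBABBAAAABBABBAABBABBAAABBABBAABBABB  (len 126)
[6] AAAAAABBABBAABBABBAAABBABBAABBABBAAAABBABBAABBABBAAABBABBA…BBABBAABBABBAAABBABBAABBABBAAAABBABBAABBABBAAABBABBAABBABB  (len 254)
[7] AAAAAAABBABBAABBABBAAABBABBAABBABBAAAABBABBAABBABBAAABBABB…BBABBAABBABBAAABBABBAABBABBAAAABBABBAABBABBAAABBABBAABBABB  (len 510)
[8] AAAAAAAABBABBAABBABBAAABBABBAABBABBAAAABBABBAABBABBAAABBAB…BBABBAABBABBAAABBABBAABBABBAAAABBABBAABBABBAAABBABBAABBABB  (len 1022)
[9] AAAAAAAAABBABBAABBABBAAABBABBAABBABBAAAABBABBAABBABBAAABBA…BBABBAABBABBAAABBABBAABBABBAAAABBABBAABBABBAAABBABBAABBABB  (len 2046)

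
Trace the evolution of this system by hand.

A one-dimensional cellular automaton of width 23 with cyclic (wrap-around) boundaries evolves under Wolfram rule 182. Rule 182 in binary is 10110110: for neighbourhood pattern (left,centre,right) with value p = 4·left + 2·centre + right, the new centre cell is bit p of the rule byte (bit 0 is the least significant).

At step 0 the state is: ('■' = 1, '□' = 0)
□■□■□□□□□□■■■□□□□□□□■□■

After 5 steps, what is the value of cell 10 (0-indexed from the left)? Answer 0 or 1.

0

k=0  □■□■□□□□□□■■■□□□□□□□■□■
k=1  ■■■■■□□□□■□■□■□□□□□■■■■
k=2  ■■■■□■□□■■■■■■■□□□■□■■■
k=3  ■■■□■■■■□■■■■■□■□■■■□■■
k=4  ■■□■□■■□■□■■■□■■■□■□■□■
k=5  ■□■■■□□■■■□■□■□■□■■■■■□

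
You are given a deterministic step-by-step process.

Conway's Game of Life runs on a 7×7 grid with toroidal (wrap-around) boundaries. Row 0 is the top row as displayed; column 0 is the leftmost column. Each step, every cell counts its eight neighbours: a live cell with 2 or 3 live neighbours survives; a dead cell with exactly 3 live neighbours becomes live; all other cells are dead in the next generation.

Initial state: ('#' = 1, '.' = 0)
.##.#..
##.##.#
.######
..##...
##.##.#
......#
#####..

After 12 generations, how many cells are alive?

0) .##.#..
##.##.#
.######
..##...
##.##.#
......#
#####..
1) ......#
......#
......#
.......
##.####
......#
#...##.
2) #.....#
#....##
.......
....#..
#...###
.#.#...
#....#.
3) .#.....
#....#.
.....##
....#.#
#..####
.#.....
##.....
4) .#....#
#....#.
#...#..
...#...
#..##.#
.##.##.
###....
5) ..#...#
##...#.
....#.#
#..#.##
##....#
....##.
...#.##
6) .##.#..
##...#.
.#..#..
.#..#..
.#.....
....#..
...#..#
7) .######
#..###.
.##.##.
###....
.......
.......
..####.
8) ##.....
#......
.....#.
#.##...
.#.....
...##..
.#....#
9) .#....#
##....#
.#....#
.##....
.#..#..
#.#....
.##....
10) ......#
.##..##
......#
.##....
#..#...
#.##...
..#....
11) ###..##
.....##
.....##
###....
#..#...
..##...
.###...
12) ...###.
.#..#..
.#...#.
###....
#..#...
....#..
....#.#

15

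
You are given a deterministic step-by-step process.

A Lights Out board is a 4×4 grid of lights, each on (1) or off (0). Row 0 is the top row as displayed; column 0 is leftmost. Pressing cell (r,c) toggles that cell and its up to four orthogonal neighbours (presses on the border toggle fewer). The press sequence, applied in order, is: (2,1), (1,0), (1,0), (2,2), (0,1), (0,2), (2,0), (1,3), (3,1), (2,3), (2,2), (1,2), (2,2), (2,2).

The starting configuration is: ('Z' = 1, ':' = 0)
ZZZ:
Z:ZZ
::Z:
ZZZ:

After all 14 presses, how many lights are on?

6

[0] ZZZ:
Z:ZZ
::Z:
ZZZ:
[1] ZZZ:
ZZZZ
ZZ::
Z:Z:
[2] :ZZ:
::ZZ
:Z::
Z:Z:
[3] ZZZ:
ZZZZ
ZZ::
Z:Z:
[4] ZZZ:
ZZ:Z
Z:ZZ
Z:::
[5] ::::
Z::Z
Z:ZZ
Z:::
[6] :ZZZ
Z:ZZ
Z:ZZ
Z:::
[7] :ZZZ
::ZZ
:ZZZ
::::
[8] :ZZ:
::::
:ZZ:
::::
[9] :ZZ:
::::
::Z:
ZZZ:
[10] :ZZ:
:::Z
:::Z
ZZZZ
[11] :ZZ:
::ZZ
:ZZ:
ZZ:Z
[12] :Z::
:Z::
:Z::
ZZ:Z
[13] :Z::
:ZZ:
::ZZ
ZZZZ
[14] :Z::
:Z::
:Z::
ZZ:Z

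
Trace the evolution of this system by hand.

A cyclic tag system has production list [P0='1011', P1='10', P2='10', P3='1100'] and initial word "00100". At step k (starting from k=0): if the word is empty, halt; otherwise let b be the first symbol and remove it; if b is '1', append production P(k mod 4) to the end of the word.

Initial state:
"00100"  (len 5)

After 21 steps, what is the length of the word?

gen 0: "00100"  (len 5)
gen 1: "0100"  (len 4)
gen 2: "100"  (len 3)
gen 3: "0010"  (len 4)
gen 4: "010"  (len 3)
gen 5: "10"  (len 2)
gen 6: "010"  (len 3)
gen 7: "10"  (len 2)
gen 8: "01100"  (len 5)
gen 9: "1100"  (len 4)
gen 10: "10010"  (len 5)
gen 11: "001010"  (len 6)
gen 12: "01010"  (len 5)
gen 13: "1010"  (len 4)
gen 14: "01010"  (len 5)
gen 15: "1010"  (len 4)
gen 16: "0101100"  (len 7)
gen 17: "101100"  (len 6)
gen 18: "0110010"  (len 7)
gen 19: "110010"  (len 6)
gen 20: "100101100"  (len 9)
gen 21: "001011001011"  (len 12)

12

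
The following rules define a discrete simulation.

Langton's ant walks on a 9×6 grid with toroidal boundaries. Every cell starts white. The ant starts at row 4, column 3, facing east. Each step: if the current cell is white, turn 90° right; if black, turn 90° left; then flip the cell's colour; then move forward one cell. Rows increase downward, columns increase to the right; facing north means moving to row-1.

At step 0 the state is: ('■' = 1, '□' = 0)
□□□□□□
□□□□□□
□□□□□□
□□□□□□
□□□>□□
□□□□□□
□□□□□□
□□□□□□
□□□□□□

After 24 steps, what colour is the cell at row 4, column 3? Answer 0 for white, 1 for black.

0

gen 0: □□□□□□
□□□□□□
□□□□□□
□□□□□□
□□□>□□
□□□□□□
□□□□□□
□□□□□□
□□□□□□
gen 1: □□□□□□
□□□□□□
□□□□□□
□□□□□□
□□□■□□
□□□v□□
□□□□□□
□□□□□□
□□□□□□
gen 2: □□□□□□
□□□□□□
□□□□□□
□□□□□□
□□□■□□
□□<■□□
□□□□□□
□□□□□□
□□□□□□
gen 3: □□□□□□
□□□□□□
□□□□□□
□□□□□□
□□^■□□
□□■■□□
□□□□□□
□□□□□□
□□□□□□
gen 4: □□□□□□
□□□□□□
□□□□□□
□□□□□□
□□■>□□
□□■■□□
□□□□□□
□□□□□□
□□□□□□
gen 5: □□□□□□
□□□□□□
□□□□□□
□□□^□□
□□■□□□
□□■■□□
□□□□□□
□□□□□□
□□□□□□
gen 6: □□□□□□
□□□□□□
□□□□□□
□□□■>□
□□■□□□
□□■■□□
□□□□□□
□□□□□□
□□□□□□
gen 7: □□□□□□
□□□□□□
□□□□□□
□□□■■□
□□■□v□
□□■■□□
□□□□□□
□□□□□□
□□□□□□
gen 8: □□□□□□
□□□□□□
□□□□□□
□□□■■□
□□■<■□
□□■■□□
□□□□□□
□□□□□□
□□□□□□
gen 9: □□□□□□
□□□□□□
□□□□□□
□□□^■□
□□■■■□
□□■■□□
□□□□□□
□□□□□□
□□□□□□
gen 10: □□□□□□
□□□□□□
□□□□□□
□□<□■□
□□■■■□
□□■■□□
□□□□□□
□□□□□□
□□□□□□
gen 11: □□□□□□
□□□□□□
□□^□□□
□□■□■□
□□■■■□
□□■■□□
□□□□□□
□□□□□□
□□□□□□
gen 12: □□□□□□
□□□□□□
□□■>□□
□□■□■□
□□■■■□
□□■■□□
□□□□□□
□□□□□□
□□□□□□
gen 13: □□□□□□
□□□□□□
□□■■□□
□□■v■□
□□■■■□
□□■■□□
□□□□□□
□□□□□□
□□□□□□
gen 14: □□□□□□
□□□□□□
□□■■□□
□□<■■□
□□■■■□
□□■■□□
□□□□□□
□□□□□□
□□□□□□
gen 15: □□□□□□
□□□□□□
□□■■□□
□□□■■□
□□v■■□
□□■■□□
□□□□□□
□□□□□□
□□□□□□
gen 16: □□□□□□
□□□□□□
□□■■□□
□□□■■□
□□□>■□
□□■■□□
□□□□□□
□□□□□□
□□□□□□
gen 17: □□□□□□
□□□□□□
□□■■□□
□□□^■□
□□□□■□
□□■■□□
□□□□□□
□□□□□□
□□□□□□
gen 18: □□□□□□
□□□□□□
□□■■□□
□□<□■□
□□□□■□
□□■■□□
□□□□□□
□□□□□□
□□□□□□
gen 19: □□□□□□
□□□□□□
□□^■□□
□□■□■□
□□□□■□
□□■■□□
□□□□□□
□□□□□□
□□□□□□
gen 20: □□□□□□
□□□□□□
□<□■□□
□□■□■□
□□□□■□
□□■■□□
□□□□□□
□□□□□□
□□□□□□
gen 21: □□□□□□
□^□□□□
□■□■□□
□□■□■□
□□□□■□
□□■■□□
□□□□□□
□□□□□□
□□□□□□
gen 22: □□□□□□
□■>□□□
□■□■□□
□□■□■□
□□□□■□
□□■■□□
□□□□□□
□□□□□□
□□□□□□
gen 23: □□□□□□
□■■□□□
□■v■□□
□□■□■□
□□□□■□
□□■■□□
□□□□□□
□□□□□□
□□□□□□
gen 24: □□□□□□
□■■□□□
□<■■□□
□□■□■□
□□□□■□
□□■■□□
□□□□□□
□□□□□□
□□□□□□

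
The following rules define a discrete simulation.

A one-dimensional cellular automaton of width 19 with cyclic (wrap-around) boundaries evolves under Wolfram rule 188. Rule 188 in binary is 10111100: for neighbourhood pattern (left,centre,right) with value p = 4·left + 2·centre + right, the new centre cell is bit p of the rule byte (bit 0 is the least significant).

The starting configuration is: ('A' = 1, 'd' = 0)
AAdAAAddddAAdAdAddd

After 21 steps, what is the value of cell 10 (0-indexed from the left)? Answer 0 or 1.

step 0: AAdAAAddddAAdAdAddd
step 1: AdAAAdAdddAdAAAAAdd
step 2: AAAAdAAAddAAAAAAdAd
step 3: AAAdAAAdAdAAAAAdAAA
step 4: AAdAAAdAAAAAAAdAAAA
step 5: AdAAAdAAAAAAAdAAAAA
step 6: dAAAdAAAAAAAdAAAAAA
step 7: AAAdAAAAAAAdAAAAAAd
step 8: AAdAAAAAAAdAAAAAAdA
step 9: AdAAAAAAAdAAAAAAdAA
step 10: dAAAAAAAdAAAAAAdAAA
step 11: AAAAAAAdAAAAAAdAAAd
step 12: AAAAAAdAAAAAAdAAAdA
step 13: AAAAAdAAAAAAdAAAdAA
step 14: AAAAdAAAAAAdAAAdAAA
step 15: AAAdAAAAAAdAAAdAAAA
step 16: AAdAAAAAAdAAAdAAAAA
step 17: AdAAAAAAdAAAdAAAAAA
step 18: dAAAAAAdAAAdAAAAAAA
step 19: AAAAAAdAAAdAAAAAAAd
step 20: AAAAAdAAAdAAAAAAAdA
step 21: AAAAdAAAdAAAAAAAdAA

1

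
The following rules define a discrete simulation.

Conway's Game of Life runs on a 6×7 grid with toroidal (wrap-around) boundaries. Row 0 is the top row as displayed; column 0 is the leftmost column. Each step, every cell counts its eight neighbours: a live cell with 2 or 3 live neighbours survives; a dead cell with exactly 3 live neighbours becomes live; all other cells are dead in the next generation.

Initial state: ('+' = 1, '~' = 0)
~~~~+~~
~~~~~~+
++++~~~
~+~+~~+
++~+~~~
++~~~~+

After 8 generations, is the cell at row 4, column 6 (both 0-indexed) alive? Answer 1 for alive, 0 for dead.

k=0  ~~~~+~~
~~~~~~+
++++~~~
~+~+~~+
++~+~~~
++~~~~+
k=1  ~~~~~++
++++~~~
~+~+~~+
~~~++~+
~~~~~~~
~++~~~+
k=2  ~~~+~++
~+~+++~
~+~~~++
+~++++~
+~++~+~
+~~~~++
k=3  ~~++~~~
~~~+~~~
~+~~~~~
+~~~~~~
+~+~~~~
++++~~~
k=4  ~~~~+~~
~~~+~~~
~~~~~~~
+~~~~~~
+~++~~+
+~~~~~~
k=5  ~~~~~~~
~~~~~~~
~~~~~~~
++~~~~+
+~~~~~+
++~+~~+
k=6  +~~~~~~
~~~~~~~
+~~~~~~
~+~~~~+
~~+~~+~
~+~~~~+
k=7  +~~~~~~
~~~~~~~
+~~~~~~
++~~~~+
~++~~++
++~~~~+
k=8  ++~~~~+
~~~~~~~
++~~~~+
~~+~~+~
~~+~~+~
~~+~~+~

0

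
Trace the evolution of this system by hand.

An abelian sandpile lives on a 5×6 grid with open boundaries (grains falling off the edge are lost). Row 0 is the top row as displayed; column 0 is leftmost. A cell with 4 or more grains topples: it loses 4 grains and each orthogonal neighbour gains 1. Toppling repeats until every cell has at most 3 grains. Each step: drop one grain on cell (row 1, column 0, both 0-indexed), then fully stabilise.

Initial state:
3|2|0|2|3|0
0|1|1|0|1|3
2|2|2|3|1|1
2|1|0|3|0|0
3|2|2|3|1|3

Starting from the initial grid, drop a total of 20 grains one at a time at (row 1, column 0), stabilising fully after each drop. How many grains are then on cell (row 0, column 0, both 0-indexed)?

t=0: 3|2|0|2|3|0
0|1|1|0|1|3
2|2|2|3|1|1
2|1|0|3|0|0
3|2|2|3|1|3
t=1: 3|2|0|2|3|0
1|1|1|0|1|3
2|2|2|3|1|1
2|1|0|3|0|0
3|2|2|3|1|3
t=2: 3|2|0|2|3|0
2|1|1|0|1|3
2|2|2|3|1|1
2|1|0|3|0|0
3|2|2|3|1|3
t=3: 3|2|0|2|3|0
3|1|1|0|1|3
2|2|2|3|1|1
2|1|0|3|0|0
3|2|2|3|1|3
t=4: 0|3|0|2|3|0
1|2|1|0|1|3
3|2|2|3|1|1
2|1|0|3|0|0
3|2|2|3|1|3
t=5: 0|3|0|2|3|0
2|2|1|0|1|3
3|2|2|3|1|1
2|1|0|3|0|0
3|2|2|3|1|3
t=6: 0|3|0|2|3|0
3|2|1|0|1|3
3|2|2|3|1|1
2|1|0|3|0|0
3|2|2|3|1|3
t=7: 1|3|0|2|3|0
1|3|1|0|1|3
0|3|2|3|1|1
3|1|0|3|0|0
3|2|2|3|1|3
t=8: 1|3|0|2|3|0
2|3|1|0|1|3
0|3|2|3|1|1
3|1|0|3|0|0
3|2|2|3|1|3
t=9: 1|3|0|2|3|0
3|3|1|0|1|3
0|3|2|3|1|1
3|1|0|3|0|0
3|2|2|3|1|3
t=10: 3|0|1|2|3|0
1|2|2|0|1|3
2|0|3|3|1|1
3|2|0|3|0|0
3|2|2|3|1|3
t=11: 3|0|1|2|3|0
2|2|2|0|1|3
2|0|3|3|1|1
3|2|0|3|0|0
3|2|2|3|1|3
t=12: 3|0|1|2|3|0
3|2|2|0|1|3
2|0|3|3|1|1
3|2|0|3|0|0
3|2|2|3|1|3
t=13: 0|1|1|2|3|0
1|3|2|0|1|3
3|0|3|3|1|1
3|2|0|3|0|0
3|2|2|3|1|3
t=14: 0|1|1|2|3|0
2|3|2|0|1|3
3|0|3|3|1|1
3|2|0|3|0|0
3|2|2|3|1|3
t=15: 0|1|1|2|3|0
3|3|2|0|1|3
3|0|3|3|1|1
3|2|0|3|0|0
3|2|2|3|1|3
t=16: 1|2|1|2|3|0
2|0|3|0|1|3
1|2|3|3|1|1
1|3|0|3|0|0
0|3|2|3|1|3
t=17: 1|2|1|2|3|0
3|0|3|0|1|3
1|2|3|3|1|1
1|3|0|3|0|0
0|3|2|3|1|3
t=18: 2|2|1|2|3|0
0|1|3|0|1|3
2|2|3|3|1|1
1|3|0|3|0|0
0|3|2|3|1|3
t=19: 2|2|1|2|3|0
1|1|3|0|1|3
2|2|3|3|1|1
1|3|0|3|0|0
0|3|2|3|1|3
t=20: 2|2|1|2|3|0
2|1|3|0|1|3
2|2|3|3|1|1
1|3|0|3|0|0
0|3|2|3|1|3

2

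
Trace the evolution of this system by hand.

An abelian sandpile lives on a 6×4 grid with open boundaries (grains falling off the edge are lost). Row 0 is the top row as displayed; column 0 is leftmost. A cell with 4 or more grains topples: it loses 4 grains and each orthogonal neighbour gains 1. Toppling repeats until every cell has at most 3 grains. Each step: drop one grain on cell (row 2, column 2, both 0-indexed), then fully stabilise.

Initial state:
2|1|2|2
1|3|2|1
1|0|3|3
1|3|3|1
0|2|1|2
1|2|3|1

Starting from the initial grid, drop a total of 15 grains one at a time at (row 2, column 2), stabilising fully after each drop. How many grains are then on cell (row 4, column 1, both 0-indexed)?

3

k=0  2|1|2|2
1|3|2|1
1|0|3|3
1|3|3|1
0|2|1|2
1|2|3|1
k=1  2|1|2|2
1|3|3|2
1|2|2|0
2|0|1|3
0|3|2|2
1|2|3|1
k=2  2|1|2|2
1|3|3|2
1|2|3|0
2|0|1|3
0|3|2|2
1|2|3|1
k=3  2|2|3|2
2|1|1|3
2|0|2|1
2|1|2|3
0|3|2|2
1|2|3|1
k=4  2|2|3|2
2|1|1|3
2|0|3|1
2|1|2|3
0|3|2|2
1|2|3|1
k=5  2|2|3|2
2|1|2|3
2|1|0|2
2|1|3|3
0|3|2|2
1|2|3|1
k=6  2|2|3|2
2|1|2|3
2|1|1|2
2|1|3|3
0|3|2|2
1|2|3|1
k=7  2|2|3|2
2|1|2|3
2|1|2|2
2|1|3|3
0|3|2|2
1|2|3|1
k=8  2|2|3|2
2|1|2|3
2|1|3|2
2|1|3|3
0|3|2|2
1|2|3|1
k=9  2|3|1|0
2|2|1|2
2|2|3|1
2|2|1|1
0|3|3|3
1|2|3|1
k=10  2|3|1|0
2|2|2|2
2|3|0|2
2|2|2|1
0|3|3|3
1|2|3|1
k=11  2|3|1|0
2|2|2|2
2|3|1|2
2|2|2|1
0|3|3|3
1|2|3|1
k=12  2|3|1|0
2|2|2|2
2|3|2|2
2|2|2|1
0|3|3|3
1|2|3|1
k=13  2|3|1|0
2|2|2|2
2|3|3|2
2|2|2|1
0|3|3|3
1|2|3|1
k=14  2|3|1|0
2|3|3|2
3|0|1|3
2|3|3|1
0|3|3|3
1|2|3|1
k=15  2|3|1|0
2|3|3|2
3|0|2|3
2|3|3|1
0|3|3|3
1|2|3|1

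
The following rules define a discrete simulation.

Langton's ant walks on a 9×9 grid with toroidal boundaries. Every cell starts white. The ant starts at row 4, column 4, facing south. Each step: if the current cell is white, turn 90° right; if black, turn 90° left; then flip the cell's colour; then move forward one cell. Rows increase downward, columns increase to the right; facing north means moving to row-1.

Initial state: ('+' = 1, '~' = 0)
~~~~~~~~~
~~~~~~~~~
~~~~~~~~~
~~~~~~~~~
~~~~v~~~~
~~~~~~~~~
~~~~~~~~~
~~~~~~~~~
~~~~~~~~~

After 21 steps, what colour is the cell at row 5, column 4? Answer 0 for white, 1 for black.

[0] ~~~~~~~~~
~~~~~~~~~
~~~~~~~~~
~~~~~~~~~
~~~~v~~~~
~~~~~~~~~
~~~~~~~~~
~~~~~~~~~
~~~~~~~~~
[1] ~~~~~~~~~
~~~~~~~~~
~~~~~~~~~
~~~~~~~~~
~~~<+~~~~
~~~~~~~~~
~~~~~~~~~
~~~~~~~~~
~~~~~~~~~
[2] ~~~~~~~~~
~~~~~~~~~
~~~~~~~~~
~~~^~~~~~
~~~++~~~~
~~~~~~~~~
~~~~~~~~~
~~~~~~~~~
~~~~~~~~~
[3] ~~~~~~~~~
~~~~~~~~~
~~~~~~~~~
~~~+>~~~~
~~~++~~~~
~~~~~~~~~
~~~~~~~~~
~~~~~~~~~
~~~~~~~~~
[4] ~~~~~~~~~
~~~~~~~~~
~~~~~~~~~
~~~++~~~~
~~~+v~~~~
~~~~~~~~~
~~~~~~~~~
~~~~~~~~~
~~~~~~~~~
[5] ~~~~~~~~~
~~~~~~~~~
~~~~~~~~~
~~~++~~~~
~~~+~>~~~
~~~~~~~~~
~~~~~~~~~
~~~~~~~~~
~~~~~~~~~
[6] ~~~~~~~~~
~~~~~~~~~
~~~~~~~~~
~~~++~~~~
~~~+~+~~~
~~~~~v~~~
~~~~~~~~~
~~~~~~~~~
~~~~~~~~~
[7] ~~~~~~~~~
~~~~~~~~~
~~~~~~~~~
~~~++~~~~
~~~+~+~~~
~~~~<+~~~
~~~~~~~~~
~~~~~~~~~
~~~~~~~~~
[8] ~~~~~~~~~
~~~~~~~~~
~~~~~~~~~
~~~++~~~~
~~~+^+~~~
~~~~++~~~
~~~~~~~~~
~~~~~~~~~
~~~~~~~~~
[9] ~~~~~~~~~
~~~~~~~~~
~~~~~~~~~
~~~++~~~~
~~~++>~~~
~~~~++~~~
~~~~~~~~~
~~~~~~~~~
~~~~~~~~~
[10] ~~~~~~~~~
~~~~~~~~~
~~~~~~~~~
~~~++^~~~
~~~++~~~~
~~~~++~~~
~~~~~~~~~
~~~~~~~~~
~~~~~~~~~
[11] ~~~~~~~~~
~~~~~~~~~
~~~~~~~~~
~~~+++>~~
~~~++~~~~
~~~~++~~~
~~~~~~~~~
~~~~~~~~~
~~~~~~~~~
[12] ~~~~~~~~~
~~~~~~~~~
~~~~~~~~~
~~~++++~~
~~~++~v~~
~~~~++~~~
~~~~~~~~~
~~~~~~~~~
~~~~~~~~~
[13] ~~~~~~~~~
~~~~~~~~~
~~~~~~~~~
~~~++++~~
~~~++<+~~
~~~~++~~~
~~~~~~~~~
~~~~~~~~~
~~~~~~~~~
[14] ~~~~~~~~~
~~~~~~~~~
~~~~~~~~~
~~~++^+~~
~~~++++~~
~~~~++~~~
~~~~~~~~~
~~~~~~~~~
~~~~~~~~~
[15] ~~~~~~~~~
~~~~~~~~~
~~~~~~~~~
~~~+<~+~~
~~~++++~~
~~~~++~~~
~~~~~~~~~
~~~~~~~~~
~~~~~~~~~
[16] ~~~~~~~~~
~~~~~~~~~
~~~~~~~~~
~~~+~~+~~
~~~+v++~~
~~~~++~~~
~~~~~~~~~
~~~~~~~~~
~~~~~~~~~
[17] ~~~~~~~~~
~~~~~~~~~
~~~~~~~~~
~~~+~~+~~
~~~+~>+~~
~~~~++~~~
~~~~~~~~~
~~~~~~~~~
~~~~~~~~~
[18] ~~~~~~~~~
~~~~~~~~~
~~~~~~~~~
~~~+~^+~~
~~~+~~+~~
~~~~++~~~
~~~~~~~~~
~~~~~~~~~
~~~~~~~~~
[19] ~~~~~~~~~
~~~~~~~~~
~~~~~~~~~
~~~+~+>~~
~~~+~~+~~
~~~~++~~~
~~~~~~~~~
~~~~~~~~~
~~~~~~~~~
[20] ~~~~~~~~~
~~~~~~~~~
~~~~~~^~~
~~~+~+~~~
~~~+~~+~~
~~~~++~~~
~~~~~~~~~
~~~~~~~~~
~~~~~~~~~
[21] ~~~~~~~~~
~~~~~~~~~
~~~~~~+>~
~~~+~+~~~
~~~+~~+~~
~~~~++~~~
~~~~~~~~~
~~~~~~~~~
~~~~~~~~~

1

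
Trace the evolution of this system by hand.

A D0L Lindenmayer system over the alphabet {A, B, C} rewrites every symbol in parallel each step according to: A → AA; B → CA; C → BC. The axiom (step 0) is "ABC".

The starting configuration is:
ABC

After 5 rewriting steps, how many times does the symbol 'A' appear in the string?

75

0) ABC
1) AACABC
2) AAAABCAACABC
3) AAAAAAAACABCAAAABCAACABC
4) AAAAAAAAAAAAAAAABCAACABCAAAAAAAACABCAAAABCAACABC
5) AAAAAAAAAAAAAAAAAAAAAAAAAAAAAAAACABCAAAABCAACABCAAAAAAAAAAAAAAAABCAACABCAAAAAAAACABCAAAABCAACABC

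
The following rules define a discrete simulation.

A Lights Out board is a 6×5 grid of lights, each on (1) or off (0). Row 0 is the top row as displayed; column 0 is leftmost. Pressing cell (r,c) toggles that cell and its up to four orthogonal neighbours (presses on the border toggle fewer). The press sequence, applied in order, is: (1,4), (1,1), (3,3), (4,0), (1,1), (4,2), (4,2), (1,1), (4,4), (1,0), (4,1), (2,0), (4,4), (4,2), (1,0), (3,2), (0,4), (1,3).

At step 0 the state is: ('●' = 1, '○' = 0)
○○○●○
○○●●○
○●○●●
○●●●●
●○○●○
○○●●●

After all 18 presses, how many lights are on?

20

[0] ○○○●○
○○●●○
○●○●●
○●●●●
●○○●○
○○●●●
[1] ○○○●●
○○●○●
○●○●○
○●●●●
●○○●○
○○●●●
[2] ○●○●●
●●○○●
○○○●○
○●●●●
●○○●○
○○●●●
[3] ○●○●●
●●○○●
○○○○○
○●○○○
●○○○○
○○●●●
[4] ○●○●●
●●○○●
○○○○○
●●○○○
○●○○○
●○●●●
[5] ○○○●●
○○●○●
○●○○○
●●○○○
○●○○○
●○●●●
[6] ○○○●●
○○●○●
○●○○○
●●●○○
○○●●○
●○○●●
[7] ○○○●●
○○●○●
○●○○○
●●○○○
○●○○○
●○●●●
[8] ○●○●●
●●○○●
○○○○○
●●○○○
○●○○○
●○●●●
[9] ○●○●●
●●○○●
○○○○○
●●○○●
○●○●●
●○●●○
[10] ●●○●●
○○○○●
●○○○○
●●○○●
○●○●●
●○●●○
[11] ●●○●●
○○○○●
●○○○○
●○○○●
●○●●●
●●●●○
[12] ●●○●●
●○○○●
○●○○○
○○○○●
●○●●●
●●●●○
[13] ●●○●●
●○○○●
○●○○○
○○○○○
●○●○○
●●●●●
[14] ●●○●●
●○○○●
○●○○○
○○●○○
●●○●○
●●○●●
[15] ○●○●●
○●○○●
●●○○○
○○●○○
●●○●○
●●○●●
[16] ○●○●●
○●○○●
●●●○○
○●○●○
●●●●○
●●○●●
[17] ○●○○○
○●○○○
●●●○○
○●○●○
●●●●○
●●○●●
[18] ○●○●○
○●●●●
●●●●○
○●○●○
●●●●○
●●○●●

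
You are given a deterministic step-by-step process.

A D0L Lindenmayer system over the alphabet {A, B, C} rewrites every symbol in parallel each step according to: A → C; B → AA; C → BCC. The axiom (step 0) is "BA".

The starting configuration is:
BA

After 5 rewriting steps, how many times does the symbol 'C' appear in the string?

0) BA
1) AAC
2) CCBCC
3) BCCBCCAABCCBCC
4) AABCCBCCAABCCBCCCCAABCCBCCAABCCBCC
5) CCAABCCBCCAABCCBCCCCAABCCBCCAABCCBCCBCCBCCCCAABCCBCCAABCCBCCCCAABCCBCCAABCCBCC

44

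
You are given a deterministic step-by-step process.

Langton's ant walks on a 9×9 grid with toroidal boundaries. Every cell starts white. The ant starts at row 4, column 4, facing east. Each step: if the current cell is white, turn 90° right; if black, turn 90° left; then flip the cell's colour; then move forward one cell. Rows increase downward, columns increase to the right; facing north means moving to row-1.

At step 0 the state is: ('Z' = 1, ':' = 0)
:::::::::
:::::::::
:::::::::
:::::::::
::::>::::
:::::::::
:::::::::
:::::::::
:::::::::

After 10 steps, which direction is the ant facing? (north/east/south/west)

west

0) :::::::::
:::::::::
:::::::::
:::::::::
::::>::::
:::::::::
:::::::::
:::::::::
:::::::::
1) :::::::::
:::::::::
:::::::::
:::::::::
::::Z::::
::::v::::
:::::::::
:::::::::
:::::::::
2) :::::::::
:::::::::
:::::::::
:::::::::
::::Z::::
:::<Z::::
:::::::::
:::::::::
:::::::::
3) :::::::::
:::::::::
:::::::::
:::::::::
:::^Z::::
:::ZZ::::
:::::::::
:::::::::
:::::::::
4) :::::::::
:::::::::
:::::::::
:::::::::
:::Z>::::
:::ZZ::::
:::::::::
:::::::::
:::::::::
5) :::::::::
:::::::::
:::::::::
::::^::::
:::Z:::::
:::ZZ::::
:::::::::
:::::::::
:::::::::
6) :::::::::
:::::::::
:::::::::
::::Z>:::
:::Z:::::
:::ZZ::::
:::::::::
:::::::::
:::::::::
7) :::::::::
:::::::::
:::::::::
::::ZZ:::
:::Z:v:::
:::ZZ::::
:::::::::
:::::::::
:::::::::
8) :::::::::
:::::::::
:::::::::
::::ZZ:::
:::Z<Z:::
:::ZZ::::
:::::::::
:::::::::
:::::::::
9) :::::::::
:::::::::
:::::::::
::::^Z:::
:::ZZZ:::
:::ZZ::::
:::::::::
:::::::::
:::::::::
10) :::::::::
:::::::::
:::::::::
:::<:Z:::
:::ZZZ:::
:::ZZ::::
:::::::::
:::::::::
:::::::::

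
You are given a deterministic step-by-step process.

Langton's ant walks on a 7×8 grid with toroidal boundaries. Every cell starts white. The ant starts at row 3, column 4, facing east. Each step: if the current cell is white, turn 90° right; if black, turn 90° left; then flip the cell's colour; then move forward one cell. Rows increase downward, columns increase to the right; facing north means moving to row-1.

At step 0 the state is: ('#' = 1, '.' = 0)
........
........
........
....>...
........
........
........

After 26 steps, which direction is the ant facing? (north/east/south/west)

west

k=0  ........
........
........
....>...
........
........
........
k=1  ........
........
........
....#...
....v...
........
........
k=2  ........
........
........
....#...
...<#...
........
........
k=3  ........
........
........
...^#...
...##...
........
........
k=4  ........
........
........
...#>...
...##...
........
........
k=5  ........
........
....^...
...#....
...##...
........
........
k=6  ........
........
....#>..
...#....
...##...
........
........
k=7  ........
........
....##..
...#.v..
...##...
........
........
k=8  ........
........
....##..
...#<#..
...##...
........
........
k=9  ........
........
....^#..
...###..
...##...
........
........
k=10  ........
........
...<.#..
...###..
...##...
........
........
k=11  ........
...^....
...#.#..
...###..
...##...
........
........
k=12  ........
...#>...
...#.#..
...###..
...##...
........
........
k=13  ........
...##...
...#v#..
...###..
...##...
........
........
k=14  ........
...##...
...<##..
...###..
...##...
........
........
k=15  ........
...##...
....##..
...v##..
...##...
........
........
k=16  ........
...##...
....##..
....>#..
...##...
........
........
k=17  ........
...##...
....^#..
.....#..
...##...
........
........
k=18  ........
...##...
...<.#..
.....#..
...##...
........
........
k=19  ........
...^#...
...#.#..
.....#..
...##...
........
........
k=20  ........
..<.#...
...#.#..
.....#..
...##...
........
........
k=21  ..^.....
..#.#...
...#.#..
.....#..
...##...
........
........
k=22  ..#>....
..#.#...
...#.#..
.....#..
...##...
........
........
k=23  ..##....
..#v#...
...#.#..
.....#..
...##...
........
........
k=24  ..##....
..<##...
...#.#..
.....#..
...##...
........
........
k=25  ..##....
...##...
..v#.#..
.....#..
...##...
........
........
k=26  ..##....
...##...
.<##.#..
.....#..
...##...
........
........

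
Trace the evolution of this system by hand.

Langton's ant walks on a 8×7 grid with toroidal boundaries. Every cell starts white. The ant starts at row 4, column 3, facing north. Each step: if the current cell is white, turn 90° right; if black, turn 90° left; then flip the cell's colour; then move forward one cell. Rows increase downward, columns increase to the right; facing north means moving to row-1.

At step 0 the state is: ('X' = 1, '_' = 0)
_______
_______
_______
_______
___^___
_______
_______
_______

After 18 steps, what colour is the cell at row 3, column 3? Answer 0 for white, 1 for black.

0) _______
_______
_______
_______
___^___
_______
_______
_______
1) _______
_______
_______
_______
___X>__
_______
_______
_______
2) _______
_______
_______
_______
___XX__
____v__
_______
_______
3) _______
_______
_______
_______
___XX__
___<X__
_______
_______
4) _______
_______
_______
_______
___^X__
___XX__
_______
_______
5) _______
_______
_______
_______
__<_X__
___XX__
_______
_______
6) _______
_______
_______
__^____
__X_X__
___XX__
_______
_______
7) _______
_______
_______
__X>___
__X_X__
___XX__
_______
_______
8) _______
_______
_______
__XX___
__XvX__
___XX__
_______
_______
9) _______
_______
_______
__XX___
__<XX__
___XX__
_______
_______
10) _______
_______
_______
__XX___
___XX__
__vXX__
_______
_______
11) _______
_______
_______
__XX___
___XX__
_<XXX__
_______
_______
12) _______
_______
_______
__XX___
_^_XX__
_XXXX__
_______
_______
13) _______
_______
_______
__XX___
_X>XX__
_XXXX__
_______
_______
14) _______
_______
_______
__XX___
_XXXX__
_XvXX__
_______
_______
15) _______
_______
_______
__XX___
_XXXX__
_X_>X__
_______
_______
16) _______
_______
_______
__XX___
_XX^X__
_X__X__
_______
_______
17) _______
_______
_______
__XX___
_X<_X__
_X__X__
_______
_______
18) _______
_______
_______
__XX___
_X__X__
_Xv_X__
_______
_______

1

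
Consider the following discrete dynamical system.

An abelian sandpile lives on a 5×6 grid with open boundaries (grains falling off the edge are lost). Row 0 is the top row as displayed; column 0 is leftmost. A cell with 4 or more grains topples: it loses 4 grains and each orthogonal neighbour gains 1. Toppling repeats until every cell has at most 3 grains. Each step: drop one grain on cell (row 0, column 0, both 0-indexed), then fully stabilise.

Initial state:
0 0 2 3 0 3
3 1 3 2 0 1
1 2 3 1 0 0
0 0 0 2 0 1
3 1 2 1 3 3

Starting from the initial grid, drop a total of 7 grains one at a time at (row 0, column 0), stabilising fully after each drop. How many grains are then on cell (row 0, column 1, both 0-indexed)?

k=0  0 0 2 3 0 3
3 1 3 2 0 1
1 2 3 1 0 0
0 0 0 2 0 1
3 1 2 1 3 3
k=1  1 0 2 3 0 3
3 1 3 2 0 1
1 2 3 1 0 0
0 0 0 2 0 1
3 1 2 1 3 3
k=2  2 0 2 3 0 3
3 1 3 2 0 1
1 2 3 1 0 0
0 0 0 2 0 1
3 1 2 1 3 3
k=3  3 0 2 3 0 3
3 1 3 2 0 1
1 2 3 1 0 0
0 0 0 2 0 1
3 1 2 1 3 3
k=4  1 1 2 3 0 3
0 2 3 2 0 1
2 2 3 1 0 0
0 0 0 2 0 1
3 1 2 1 3 3
k=5  2 1 2 3 0 3
0 2 3 2 0 1
2 2 3 1 0 0
0 0 0 2 0 1
3 1 2 1 3 3
k=6  3 1 2 3 0 3
0 2 3 2 0 1
2 2 3 1 0 0
0 0 0 2 0 1
3 1 2 1 3 3
k=7  0 2 2 3 0 3
1 2 3 2 0 1
2 2 3 1 0 0
0 0 0 2 0 1
3 1 2 1 3 3

2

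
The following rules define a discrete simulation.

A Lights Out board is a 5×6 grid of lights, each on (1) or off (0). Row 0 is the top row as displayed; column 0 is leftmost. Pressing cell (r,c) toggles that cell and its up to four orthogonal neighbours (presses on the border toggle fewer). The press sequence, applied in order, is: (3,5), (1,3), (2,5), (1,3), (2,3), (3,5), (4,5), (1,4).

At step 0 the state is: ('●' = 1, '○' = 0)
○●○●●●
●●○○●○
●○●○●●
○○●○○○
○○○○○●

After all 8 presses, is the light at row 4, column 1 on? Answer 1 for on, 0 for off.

0

k=0  ○●○●●●
●●○○●○
●○●○●●
○○●○○○
○○○○○●
k=1  ○●○●●●
●●○○●○
●○●○●○
○○●○●●
○○○○○○
k=2  ○●○○●●
●●●●○○
●○●●●○
○○●○●●
○○○○○○
k=3  ○●○○●●
●●●●○●
●○●●○●
○○●○●○
○○○○○○
k=4  ○●○●●●
●●○○●●
●○●○○●
○○●○●○
○○○○○○
k=5  ○●○●●●
●●○●●●
●○○●●●
○○●●●○
○○○○○○
k=6  ○●○●●●
●●○●●●
●○○●●○
○○●●○●
○○○○○●
k=7  ○●○●●●
●●○●●●
●○○●●○
○○●●○○
○○○○●○
k=8  ○●○●○●
●●○○○○
●○○●○○
○○●●○○
○○○○●○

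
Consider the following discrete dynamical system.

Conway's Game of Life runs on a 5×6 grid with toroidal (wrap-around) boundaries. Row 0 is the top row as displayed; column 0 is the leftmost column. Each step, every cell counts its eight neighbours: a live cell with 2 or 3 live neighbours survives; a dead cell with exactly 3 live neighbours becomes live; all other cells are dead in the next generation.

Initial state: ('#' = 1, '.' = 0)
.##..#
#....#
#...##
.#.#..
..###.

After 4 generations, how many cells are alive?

7

gen 0: .##..#
#....#
#...##
.#.#..
..###.
gen 1: .##..#
......
.#..#.
##....
#...#.
gen 2: ##...#
###...
##....
##....
..#...
gen 3: .....#
..#...
.....#
#.#...
..#..#
gen 4: ......
......
.#....
##...#
##...#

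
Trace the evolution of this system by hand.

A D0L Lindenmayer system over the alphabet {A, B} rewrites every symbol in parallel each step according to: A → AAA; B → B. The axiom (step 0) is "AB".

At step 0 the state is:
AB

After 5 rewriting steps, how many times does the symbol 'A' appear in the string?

243

t=0: AB
t=1: AAAB
t=2: AAAAAAAAAB
t=3: AAAAAAAAAAAAAAAAAAAAAAAAAAAB
t=4: AAAAAAAAAAAAAAAAAAAAAAAAAAAAAAAAAAAAAAAAAAAAAAAAAAAAAAAAAAAAAAAAAAAAAAAAAAAAAAAAAB
t=5: AAAAAAAAAAAAAAAAAAAAAAAAAAAAAAAAAAAAAAAAAAAAAAAAAAAAAAAAAA…AAAAAAAAAAAAAAAAAAAAAAAAAAAAAAAAAAAAAAAAAAAAAAAAAAAAAAAAAB  (len 244)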